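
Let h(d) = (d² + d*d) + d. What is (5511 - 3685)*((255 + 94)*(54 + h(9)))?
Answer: 143386650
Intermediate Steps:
h(d) = d + 2*d² (h(d) = (d² + d²) + d = 2*d² + d = d + 2*d²)
(5511 - 3685)*((255 + 94)*(54 + h(9))) = (5511 - 3685)*((255 + 94)*(54 + 9*(1 + 2*9))) = 1826*(349*(54 + 9*(1 + 18))) = 1826*(349*(54 + 9*19)) = 1826*(349*(54 + 171)) = 1826*(349*225) = 1826*78525 = 143386650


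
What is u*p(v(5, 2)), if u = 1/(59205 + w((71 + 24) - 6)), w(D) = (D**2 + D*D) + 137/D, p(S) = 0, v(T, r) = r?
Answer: 0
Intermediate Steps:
w(D) = 2*D**2 + 137/D (w(D) = (D**2 + D**2) + 137/D = 2*D**2 + 137/D)
u = 89/6679320 (u = 1/(59205 + (137 + 2*((71 + 24) - 6)**3)/((71 + 24) - 6)) = 1/(59205 + (137 + 2*(95 - 6)**3)/(95 - 6)) = 1/(59205 + (137 + 2*89**3)/89) = 1/(59205 + (137 + 2*704969)/89) = 1/(59205 + (137 + 1409938)/89) = 1/(59205 + (1/89)*1410075) = 1/(59205 + 1410075/89) = 1/(6679320/89) = 89/6679320 ≈ 1.3325e-5)
u*p(v(5, 2)) = (89/6679320)*0 = 0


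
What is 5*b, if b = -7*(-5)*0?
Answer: 0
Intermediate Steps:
b = 0 (b = 35*0 = 0)
5*b = 5*0 = 0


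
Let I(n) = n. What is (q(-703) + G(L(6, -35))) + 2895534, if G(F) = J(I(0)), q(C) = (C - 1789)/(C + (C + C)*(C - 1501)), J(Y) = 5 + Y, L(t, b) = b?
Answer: 8970730179727/3098121 ≈ 2.8955e+6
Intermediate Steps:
q(C) = (-1789 + C)/(C + 2*C*(-1501 + C)) (q(C) = (-1789 + C)/(C + (2*C)*(-1501 + C)) = (-1789 + C)/(C + 2*C*(-1501 + C)))
G(F) = 5 (G(F) = 5 + 0 = 5)
(q(-703) + G(L(6, -35))) + 2895534 = ((-1789 - 703)/((-703)*(-3001 + 2*(-703))) + 5) + 2895534 = (-1/703*(-2492)/(-3001 - 1406) + 5) + 2895534 = (-1/703*(-2492)/(-4407) + 5) + 2895534 = (-1/703*(-1/4407)*(-2492) + 5) + 2895534 = (-2492/3098121 + 5) + 2895534 = 15488113/3098121 + 2895534 = 8970730179727/3098121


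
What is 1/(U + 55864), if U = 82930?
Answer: 1/138794 ≈ 7.2049e-6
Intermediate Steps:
1/(U + 55864) = 1/(82930 + 55864) = 1/138794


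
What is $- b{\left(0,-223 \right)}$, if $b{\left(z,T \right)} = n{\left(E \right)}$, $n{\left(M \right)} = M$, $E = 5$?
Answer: $-5$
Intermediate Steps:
$b{\left(z,T \right)} = 5$
$- b{\left(0,-223 \right)} = \left(-1\right) 5 = -5$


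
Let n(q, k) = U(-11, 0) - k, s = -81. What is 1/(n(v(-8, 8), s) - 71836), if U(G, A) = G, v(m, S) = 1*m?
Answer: -1/71766 ≈ -1.3934e-5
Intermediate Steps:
v(m, S) = m
n(q, k) = -11 - k
1/(n(v(-8, 8), s) - 71836) = 1/((-11 - 1*(-81)) - 71836) = 1/((-11 + 81) - 71836) = 1/(70 - 71836) = 1/(-71766) = -1/71766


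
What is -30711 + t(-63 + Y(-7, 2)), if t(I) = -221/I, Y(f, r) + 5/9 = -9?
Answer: -20052294/653 ≈ -30708.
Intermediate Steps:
Y(f, r) = -86/9 (Y(f, r) = -5/9 - 9 = -86/9)
-30711 + t(-63 + Y(-7, 2)) = -30711 - 221/(-63 - 86/9) = -30711 - 221/(-653/9) = -30711 - 221*(-9/653) = -30711 + 1989/653 = -20052294/653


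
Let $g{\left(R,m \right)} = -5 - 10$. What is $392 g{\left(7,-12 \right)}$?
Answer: $-5880$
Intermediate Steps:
$g{\left(R,m \right)} = -15$ ($g{\left(R,m \right)} = -5 - 10 = -15$)
$392 g{\left(7,-12 \right)} = 392 \left(-15\right) = -5880$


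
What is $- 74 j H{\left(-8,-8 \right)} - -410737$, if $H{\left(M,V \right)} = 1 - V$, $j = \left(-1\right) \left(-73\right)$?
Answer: $362119$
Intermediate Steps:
$j = 73$
$- 74 j H{\left(-8,-8 \right)} - -410737 = \left(-74\right) 73 \left(1 - -8\right) - -410737 = - 5402 \left(1 + 8\right) + 410737 = \left(-5402\right) 9 + 410737 = -48618 + 410737 = 362119$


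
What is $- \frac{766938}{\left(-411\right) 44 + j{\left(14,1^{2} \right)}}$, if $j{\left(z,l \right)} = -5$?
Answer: $\frac{766938}{18089} \approx 42.398$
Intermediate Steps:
$- \frac{766938}{\left(-411\right) 44 + j{\left(14,1^{2} \right)}} = - \frac{766938}{\left(-411\right) 44 - 5} = - \frac{766938}{-18084 - 5} = - \frac{766938}{-18089} = \left(-766938\right) \left(- \frac{1}{18089}\right) = \frac{766938}{18089}$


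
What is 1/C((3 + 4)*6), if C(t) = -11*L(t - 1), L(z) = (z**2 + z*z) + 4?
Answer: -1/37026 ≈ -2.7008e-5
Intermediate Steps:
L(z) = 4 + 2*z**2 (L(z) = (z**2 + z**2) + 4 = 2*z**2 + 4 = 4 + 2*z**2)
C(t) = -44 - 22*(-1 + t)**2 (C(t) = -11*(4 + 2*(t - 1)**2) = -11*(4 + 2*(-1 + t)**2) = -44 - 22*(-1 + t)**2)
1/C((3 + 4)*6) = 1/(-44 - 22*(-1 + (3 + 4)*6)**2) = 1/(-44 - 22*(-1 + 7*6)**2) = 1/(-44 - 22*(-1 + 42)**2) = 1/(-44 - 22*41**2) = 1/(-44 - 22*1681) = 1/(-44 - 36982) = 1/(-37026) = -1/37026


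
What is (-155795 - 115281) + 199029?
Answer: -72047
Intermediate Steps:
(-155795 - 115281) + 199029 = -271076 + 199029 = -72047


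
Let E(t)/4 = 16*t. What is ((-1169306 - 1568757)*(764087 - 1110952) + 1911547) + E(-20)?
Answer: 949740132762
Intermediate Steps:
E(t) = 64*t (E(t) = 4*(16*t) = 64*t)
((-1169306 - 1568757)*(764087 - 1110952) + 1911547) + E(-20) = ((-1169306 - 1568757)*(764087 - 1110952) + 1911547) + 64*(-20) = (-2738063*(-346865) + 1911547) - 1280 = (949738222495 + 1911547) - 1280 = 949740134042 - 1280 = 949740132762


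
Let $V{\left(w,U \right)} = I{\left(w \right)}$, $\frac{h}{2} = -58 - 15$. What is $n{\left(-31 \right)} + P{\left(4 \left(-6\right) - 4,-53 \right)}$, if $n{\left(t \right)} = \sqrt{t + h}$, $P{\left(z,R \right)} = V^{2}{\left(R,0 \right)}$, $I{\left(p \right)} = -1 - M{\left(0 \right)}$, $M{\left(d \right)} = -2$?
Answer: $1 + i \sqrt{177} \approx 1.0 + 13.304 i$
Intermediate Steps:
$h = -146$ ($h = 2 \left(-58 - 15\right) = 2 \left(-73\right) = -146$)
$I{\left(p \right)} = 1$ ($I{\left(p \right)} = -1 - -2 = -1 + 2 = 1$)
$V{\left(w,U \right)} = 1$
$P{\left(z,R \right)} = 1$ ($P{\left(z,R \right)} = 1^{2} = 1$)
$n{\left(t \right)} = \sqrt{-146 + t}$ ($n{\left(t \right)} = \sqrt{t - 146} = \sqrt{-146 + t}$)
$n{\left(-31 \right)} + P{\left(4 \left(-6\right) - 4,-53 \right)} = \sqrt{-146 - 31} + 1 = \sqrt{-177} + 1 = i \sqrt{177} + 1 = 1 + i \sqrt{177}$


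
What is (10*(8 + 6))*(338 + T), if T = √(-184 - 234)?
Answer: 47320 + 140*I*√418 ≈ 47320.0 + 2862.3*I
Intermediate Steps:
T = I*√418 (T = √(-418) = I*√418 ≈ 20.445*I)
(10*(8 + 6))*(338 + T) = (10*(8 + 6))*(338 + I*√418) = (10*14)*(338 + I*√418) = 140*(338 + I*√418) = 47320 + 140*I*√418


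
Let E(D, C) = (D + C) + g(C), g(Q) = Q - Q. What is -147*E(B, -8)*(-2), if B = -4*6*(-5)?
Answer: 32928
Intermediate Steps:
g(Q) = 0
B = 120 (B = -24*(-5) = 120)
E(D, C) = C + D (E(D, C) = (D + C) + 0 = (C + D) + 0 = C + D)
-147*E(B, -8)*(-2) = -147*(-8 + 120)*(-2) = -147*112*(-2) = -16464*(-2) = 32928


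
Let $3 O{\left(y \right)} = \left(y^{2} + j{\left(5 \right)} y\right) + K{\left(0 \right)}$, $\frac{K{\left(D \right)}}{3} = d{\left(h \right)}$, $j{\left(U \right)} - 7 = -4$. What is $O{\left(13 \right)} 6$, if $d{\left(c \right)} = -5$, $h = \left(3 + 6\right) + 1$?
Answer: $386$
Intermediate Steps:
$h = 10$ ($h = 9 + 1 = 10$)
$j{\left(U \right)} = 3$ ($j{\left(U \right)} = 7 - 4 = 3$)
$K{\left(D \right)} = -15$ ($K{\left(D \right)} = 3 \left(-5\right) = -15$)
$O{\left(y \right)} = -5 + y + \frac{y^{2}}{3}$ ($O{\left(y \right)} = \frac{\left(y^{2} + 3 y\right) - 15}{3} = \frac{-15 + y^{2} + 3 y}{3} = -5 + y + \frac{y^{2}}{3}$)
$O{\left(13 \right)} 6 = \left(-5 + 13 + \frac{13^{2}}{3}\right) 6 = \left(-5 + 13 + \frac{1}{3} \cdot 169\right) 6 = \left(-5 + 13 + \frac{169}{3}\right) 6 = \frac{193}{3} \cdot 6 = 386$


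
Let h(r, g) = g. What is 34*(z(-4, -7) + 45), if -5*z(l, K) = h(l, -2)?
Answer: 7718/5 ≈ 1543.6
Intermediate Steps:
z(l, K) = 2/5 (z(l, K) = -1/5*(-2) = 2/5)
34*(z(-4, -7) + 45) = 34*(2/5 + 45) = 34*(227/5) = 7718/5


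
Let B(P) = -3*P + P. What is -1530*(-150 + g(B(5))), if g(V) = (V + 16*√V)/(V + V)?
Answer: 228735 + 1224*I*√10 ≈ 2.2874e+5 + 3870.6*I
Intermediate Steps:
B(P) = -2*P
g(V) = (V + 16*√V)/(2*V) (g(V) = (V + 16*√V)/((2*V)) = (V + 16*√V)*(1/(2*V)) = (V + 16*√V)/(2*V))
-1530*(-150 + g(B(5))) = -1530*(-150 + (½ + 8/√(-2*5))) = -1530*(-150 + (½ + 8/√(-10))) = -1530*(-150 + (½ + 8*(-I*√10/10))) = -1530*(-150 + (½ - 4*I*√10/5)) = -1530*(-299/2 - 4*I*√10/5) = 228735 + 1224*I*√10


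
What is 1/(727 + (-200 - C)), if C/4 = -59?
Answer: 1/763 ≈ 0.0013106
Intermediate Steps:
C = -236 (C = 4*(-59) = -236)
1/(727 + (-200 - C)) = 1/(727 + (-200 - 1*(-236))) = 1/(727 + (-200 + 236)) = 1/(727 + 36) = 1/763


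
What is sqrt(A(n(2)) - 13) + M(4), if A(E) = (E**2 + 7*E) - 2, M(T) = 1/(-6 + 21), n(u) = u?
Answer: 1/15 + sqrt(3) ≈ 1.7987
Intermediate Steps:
M(T) = 1/15
A(E) = -2 + E**2 + 7*E
sqrt(A(n(2)) - 13) + M(4) = sqrt((-2 + 2**2 + 7*2) - 13) + 1/15 = sqrt((-2 + 4 + 14) - 13) + 1/15 = sqrt(16 - 13) + 1/15 = sqrt(3) + 1/15 = 1/15 + sqrt(3)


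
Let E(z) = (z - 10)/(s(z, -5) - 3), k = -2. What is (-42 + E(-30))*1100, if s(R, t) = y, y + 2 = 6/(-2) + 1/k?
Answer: -697400/17 ≈ -41024.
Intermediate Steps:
y = -11/2 (y = -2 + (6/(-2) + 1/(-2)) = -2 + (6*(-1/2) + 1*(-1/2)) = -2 + (-3 - 1/2) = -2 - 7/2 = -11/2 ≈ -5.5000)
s(R, t) = -11/2
E(z) = 20/17 - 2*z/17 (E(z) = (z - 10)/(-11/2 - 3) = (-10 + z)/(-17/2) = (-10 + z)*(-2/17) = 20/17 - 2*z/17)
(-42 + E(-30))*1100 = (-42 + (20/17 - 2/17*(-30)))*1100 = (-42 + (20/17 + 60/17))*1100 = (-42 + 80/17)*1100 = -634/17*1100 = -697400/17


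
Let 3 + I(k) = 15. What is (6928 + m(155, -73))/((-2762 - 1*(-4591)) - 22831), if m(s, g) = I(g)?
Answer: -3470/10501 ≈ -0.33044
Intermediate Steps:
I(k) = 12 (I(k) = -3 + 15 = 12)
m(s, g) = 12
(6928 + m(155, -73))/((-2762 - 1*(-4591)) - 22831) = (6928 + 12)/((-2762 - 1*(-4591)) - 22831) = 6940/((-2762 + 4591) - 22831) = 6940/(1829 - 22831) = 6940/(-21002) = 6940*(-1/21002) = -3470/10501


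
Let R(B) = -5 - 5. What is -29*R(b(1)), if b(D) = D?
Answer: 290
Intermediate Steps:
R(B) = -10
-29*R(b(1)) = -29*(-10) = 290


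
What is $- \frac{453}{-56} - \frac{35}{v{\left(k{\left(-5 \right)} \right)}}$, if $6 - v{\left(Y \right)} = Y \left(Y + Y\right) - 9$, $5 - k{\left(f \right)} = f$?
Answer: $\frac{17153}{2072} \approx 8.2785$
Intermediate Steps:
$k{\left(f \right)} = 5 - f$
$v{\left(Y \right)} = 15 - 2 Y^{2}$ ($v{\left(Y \right)} = 6 - \left(Y \left(Y + Y\right) - 9\right) = 6 - \left(Y 2 Y - 9\right) = 6 - \left(2 Y^{2} - 9\right) = 6 - \left(-9 + 2 Y^{2}\right) = 15 - 2 Y^{2}$)
$- \frac{453}{-56} - \frac{35}{v{\left(k{\left(-5 \right)} \right)}} = - \frac{453}{-56} - \frac{35}{15 - 2 \left(5 - -5\right)^{2}} = \left(-453\right) \left(- \frac{1}{56}\right) - \frac{35}{15 - 2 \left(5 + 5\right)^{2}} = \frac{453}{56} - \frac{35}{15 - 2 \cdot 10^{2}} = \frac{453}{56} - \frac{35}{15 - 200} = \frac{453}{56} - \frac{35}{-185} = \frac{453}{56} - - \frac{7}{37} = \frac{453}{56} + \frac{7}{37} = \frac{17153}{2072}$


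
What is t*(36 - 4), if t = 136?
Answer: 4352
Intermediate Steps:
t*(36 - 4) = 136*(36 - 4) = 136*32 = 4352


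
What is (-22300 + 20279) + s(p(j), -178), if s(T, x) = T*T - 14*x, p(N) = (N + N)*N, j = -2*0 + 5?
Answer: 2971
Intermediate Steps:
j = 5 (j = 0 + 5 = 5)
p(N) = 2*N² (p(N) = (2*N)*N = 2*N²)
s(T, x) = T² - 14*x
(-22300 + 20279) + s(p(j), -178) = (-22300 + 20279) + ((2*5²)² - 14*(-178)) = -2021 + ((2*25)² + 2492) = -2021 + (50² + 2492) = -2021 + (2500 + 2492) = -2021 + 4992 = 2971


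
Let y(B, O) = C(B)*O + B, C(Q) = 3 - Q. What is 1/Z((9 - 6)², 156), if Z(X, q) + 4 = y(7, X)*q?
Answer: -1/4528 ≈ -0.00022085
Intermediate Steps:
y(B, O) = B + O*(3 - B) (y(B, O) = (3 - B)*O + B = O*(3 - B) + B = B + O*(3 - B))
Z(X, q) = -4 + q*(7 - 4*X) (Z(X, q) = -4 + (7 - X*(-3 + 7))*q = -4 + (7 - 1*X*4)*q = -4 + (7 - 4*X)*q = -4 + q*(7 - 4*X))
1/Z((9 - 6)², 156) = 1/(-4 - 1*156*(-7 + 4*(9 - 6)²)) = 1/(-4 - 1*156*(-7 + 4*3²)) = 1/(-4 - 1*156*(-7 + 4*9)) = 1/(-4 - 1*156*(-7 + 36)) = 1/(-4 - 1*156*29) = 1/(-4 - 4524) = 1/(-4528) = -1/4528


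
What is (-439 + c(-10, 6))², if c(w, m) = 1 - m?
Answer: 197136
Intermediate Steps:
(-439 + c(-10, 6))² = (-439 + (1 - 1*6))² = (-439 + (1 - 6))² = (-439 - 5)² = (-444)² = 197136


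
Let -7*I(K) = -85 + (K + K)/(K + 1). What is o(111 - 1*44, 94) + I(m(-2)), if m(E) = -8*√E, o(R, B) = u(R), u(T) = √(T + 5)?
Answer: (672 + 85*I + √2*(664 + 42*I))/(7*I + 56*√2) ≈ 20.345 + 0.025058*I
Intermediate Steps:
u(T) = √(5 + T)
o(R, B) = √(5 + R)
I(K) = 85/7 - 2*K/(7*(1 + K)) (I(K) = -(-85 + (K + K)/(K + 1))/7 = -(-85 + (2*K)/(1 + K))/7 = -(-85 + 2*K/(1 + K))/7 = 85/7 - 2*K/(7*(1 + K)))
o(111 - 1*44, 94) + I(m(-2)) = √(5 + (111 - 1*44)) + (85 + 83*(-8*I*√2))/(7*(1 - 8*I*√2)) = √(5 + (111 - 44)) + (85 + 83*(-8*I*√2))/(7*(1 - 8*I*√2)) = √(5 + 67) + (85 + 83*(-8*I*√2))/(7*(1 - 8*I*√2)) = √72 + (85 - 664*I*√2)/(7*(1 - 8*I*√2)) = 6*√2 + (85 - 664*I*√2)/(7*(1 - 8*I*√2))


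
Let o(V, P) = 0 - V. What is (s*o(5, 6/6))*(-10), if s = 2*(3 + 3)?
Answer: 600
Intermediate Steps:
o(V, P) = -V
s = 12 (s = 2*6 = 12)
(s*o(5, 6/6))*(-10) = (12*(-1*5))*(-10) = (12*(-5))*(-10) = -60*(-10) = 600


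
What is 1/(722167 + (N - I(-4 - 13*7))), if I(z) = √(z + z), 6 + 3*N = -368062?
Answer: 5395299/3234361257199 + 9*I*√190/3234361257199 ≈ 1.6681e-6 + 3.8356e-11*I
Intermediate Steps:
N = -368068/3 (N = -2 + (⅓)*(-368062) = -2 - 368062/3 = -368068/3 ≈ -1.2269e+5)
I(z) = √2*√z (I(z) = √(2*z) = √2*√z)
1/(722167 + (N - I(-4 - 13*7))) = 1/(722167 + (-368068/3 - √2*√(-4 - 13*7))) = 1/(722167 + (-368068/3 - √2*√(-4 - 91))) = 1/(722167 + (-368068/3 - √2*√(-95))) = 1/(722167 + (-368068/3 - √2*I*√95)) = 1/(722167 + (-368068/3 - I*√190)) = 1/(1798433/3 - I*√190)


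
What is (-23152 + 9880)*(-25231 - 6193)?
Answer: 417059328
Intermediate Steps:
(-23152 + 9880)*(-25231 - 6193) = -13272*(-31424) = 417059328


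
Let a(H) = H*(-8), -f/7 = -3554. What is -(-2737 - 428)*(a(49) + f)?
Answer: 77498190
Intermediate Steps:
f = 24878 (f = -7*(-3554) = 24878)
a(H) = -8*H
-(-2737 - 428)*(a(49) + f) = -(-2737 - 428)*(-8*49 + 24878) = -(-3165)*(-392 + 24878) = -(-3165)*24486 = -1*(-77498190) = 77498190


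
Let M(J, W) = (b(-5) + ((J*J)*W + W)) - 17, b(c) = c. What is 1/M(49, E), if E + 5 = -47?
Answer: -1/124926 ≈ -8.0047e-6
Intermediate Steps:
E = -52 (E = -5 - 47 = -52)
M(J, W) = -22 + W + W*J² (M(J, W) = (-5 + ((J*J)*W + W)) - 17 = (-5 + (J²*W + W)) - 17 = (-5 + (W*J² + W)) - 17 = (-5 + (W + W*J²)) - 17 = (-5 + W + W*J²) - 17 = -22 + W + W*J²)
1/M(49, E) = 1/(-22 - 52 - 52*49²) = 1/(-22 - 52 - 52*2401) = 1/(-22 - 52 - 124852) = 1/(-124926) = -1/124926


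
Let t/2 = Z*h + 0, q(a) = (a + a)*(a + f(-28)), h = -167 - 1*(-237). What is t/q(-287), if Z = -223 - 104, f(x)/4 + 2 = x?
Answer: -3270/16687 ≈ -0.19596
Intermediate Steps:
h = 70 (h = -167 + 237 = 70)
f(x) = -8 + 4*x
q(a) = 2*a*(-120 + a) (q(a) = (a + a)*(a + (-8 + 4*(-28))) = (2*a)*(a + (-8 - 112)) = (2*a)*(a - 120) = (2*a)*(-120 + a) = 2*a*(-120 + a))
Z = -327
t = -45780 (t = 2*(-327*70 + 0) = 2*(-22890 + 0) = 2*(-22890) = -45780)
t/q(-287) = -45780*(-1/(574*(-120 - 287))) = -45780/(2*(-287)*(-407)) = -45780/233618 = -45780*1/233618 = -3270/16687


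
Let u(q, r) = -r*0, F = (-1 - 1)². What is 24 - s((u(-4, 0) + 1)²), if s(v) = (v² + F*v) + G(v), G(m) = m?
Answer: 18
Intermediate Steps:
F = 4 (F = (-2)² = 4)
u(q, r) = 0
s(v) = v² + 5*v (s(v) = (v² + 4*v) + v = v² + 5*v)
24 - s((u(-4, 0) + 1)²) = 24 - (0 + 1)²*(5 + (0 + 1)²) = 24 - 1²*(5 + 1²) = 24 - (5 + 1) = 24 - 6 = 18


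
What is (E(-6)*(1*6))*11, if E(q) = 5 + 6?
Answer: 726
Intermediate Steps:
E(q) = 11
(E(-6)*(1*6))*11 = (11*(1*6))*11 = (11*6)*11 = 66*11 = 726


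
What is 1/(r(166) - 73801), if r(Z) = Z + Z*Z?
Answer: -1/46079 ≈ -2.1702e-5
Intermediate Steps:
r(Z) = Z + Z**2
1/(r(166) - 73801) = 1/(166*(1 + 166) - 73801) = 1/(166*167 - 73801) = 1/(27722 - 73801) = 1/(-46079) = -1/46079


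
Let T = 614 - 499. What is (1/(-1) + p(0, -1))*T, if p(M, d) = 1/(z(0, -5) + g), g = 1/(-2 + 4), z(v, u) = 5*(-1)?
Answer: -1265/9 ≈ -140.56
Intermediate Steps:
T = 115
z(v, u) = -5
g = 1/2 ≈ 0.50000
p(M, d) = -2/9 (p(M, d) = 1/(-5 + 1/2) = 1/(-9/2) = -2/9)
(1/(-1) + p(0, -1))*T = (1/(-1) - 2/9)*115 = (-1 - 2/9)*115 = -11/9*115 = -1265/9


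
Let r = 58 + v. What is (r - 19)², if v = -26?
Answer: 169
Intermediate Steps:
r = 32 (r = 58 - 26 = 32)
(r - 19)² = (32 - 19)² = 13² = 169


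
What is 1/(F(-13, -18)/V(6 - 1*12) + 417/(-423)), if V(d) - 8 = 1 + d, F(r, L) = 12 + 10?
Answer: 141/895 ≈ 0.15754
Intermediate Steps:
F(r, L) = 22
V(d) = 9 + d (V(d) = 8 + (1 + d) = 9 + d)
1/(F(-13, -18)/V(6 - 1*12) + 417/(-423)) = 1/(22/(9 + (6 - 1*12)) + 417/(-423)) = 1/(22/(9 + (6 - 12)) + 417*(-1/423)) = 1/(22/(9 - 6) - 139/141) = 1/(22/3 - 139/141) = 1/(895/141) = 141/895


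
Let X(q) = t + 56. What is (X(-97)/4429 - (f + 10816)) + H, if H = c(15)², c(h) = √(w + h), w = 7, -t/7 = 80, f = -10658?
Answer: -602848/4429 ≈ -136.11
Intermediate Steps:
t = -560 (t = -7*80 = -560)
c(h) = √(7 + h)
X(q) = -504 (X(q) = -560 + 56 = -504)
H = 22 (H = (√(7 + 15))² = (√22)² = 22)
(X(-97)/4429 - (f + 10816)) + H = (-504/4429 - (-10658 + 10816)) + 22 = (-504*1/4429 - 1*158) + 22 = (-504/4429 - 158) + 22 = -700286/4429 + 22 = -602848/4429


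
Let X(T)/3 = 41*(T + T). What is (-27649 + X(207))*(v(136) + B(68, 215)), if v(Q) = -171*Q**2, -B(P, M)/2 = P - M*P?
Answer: -72930879376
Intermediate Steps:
B(P, M) = -2*P + 2*M*P (B(P, M) = -2*(P - M*P) = -2*P + 2*M*P)
X(T) = 246*T (X(T) = 3*(41*(T + T)) = 3*(41*(2*T)) = 3*(82*T) = 246*T)
(-27649 + X(207))*(v(136) + B(68, 215)) = (-27649 + 246*207)*(-171*136**2 + 2*68*(-1 + 215)) = (-27649 + 50922)*(-171*18496 + 2*68*214) = 23273*(-3162816 + 29104) = 23273*(-3133712) = -72930879376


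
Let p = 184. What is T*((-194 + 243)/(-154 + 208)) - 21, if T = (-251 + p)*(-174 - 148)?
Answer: 527996/27 ≈ 19555.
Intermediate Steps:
T = 21574 (T = (-251 + 184)*(-174 - 148) = -67*(-322) = 21574)
T*((-194 + 243)/(-154 + 208)) - 21 = 21574*((-194 + 243)/(-154 + 208)) - 21 = 21574*(49/54) - 21 = 528563/27 - 21 = 527996/27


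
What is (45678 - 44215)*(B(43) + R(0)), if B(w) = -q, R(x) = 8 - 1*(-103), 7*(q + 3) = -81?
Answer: 183711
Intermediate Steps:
q = -102/7 (q = -3 + (⅐)*(-81) = -3 - 81/7 = -102/7 ≈ -14.571)
R(x) = 111 (R(x) = 8 + 103 = 111)
B(w) = 102/7 (B(w) = -1*(-102/7) = 102/7)
(45678 - 44215)*(B(43) + R(0)) = (45678 - 44215)*(102/7 + 111) = 1463*(879/7) = 183711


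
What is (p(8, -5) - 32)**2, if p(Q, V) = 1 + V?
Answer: 1296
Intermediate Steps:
(p(8, -5) - 32)**2 = ((1 - 5) - 32)**2 = (-4 - 32)**2 = (-36)**2 = 1296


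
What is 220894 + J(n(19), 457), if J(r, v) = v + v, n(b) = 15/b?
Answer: 221808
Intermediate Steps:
J(r, v) = 2*v
220894 + J(n(19), 457) = 220894 + 2*457 = 220894 + 914 = 221808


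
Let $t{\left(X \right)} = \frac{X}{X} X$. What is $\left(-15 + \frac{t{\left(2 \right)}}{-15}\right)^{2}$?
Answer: $\frac{51529}{225} \approx 229.02$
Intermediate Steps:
$t{\left(X \right)} = X$ ($t{\left(X \right)} = 1 X = X$)
$\left(-15 + \frac{t{\left(2 \right)}}{-15}\right)^{2} = \left(-15 + \frac{2}{-15}\right)^{2} = \left(-15 + 2 \left(- \frac{1}{15}\right)\right)^{2} = \left(-15 - \frac{2}{15}\right)^{2} = \left(- \frac{227}{15}\right)^{2} = \frac{51529}{225}$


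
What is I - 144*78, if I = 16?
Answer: -11216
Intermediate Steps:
I - 144*78 = 16 - 144*78 = 16 - 11232 = -11216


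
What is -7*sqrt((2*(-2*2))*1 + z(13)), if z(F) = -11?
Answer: -7*I*sqrt(19) ≈ -30.512*I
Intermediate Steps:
-7*sqrt((2*(-2*2))*1 + z(13)) = -7*sqrt((2*(-2*2))*1 - 11) = -7*sqrt((2*(-4))*1 - 11) = -7*sqrt(-8*1 - 11) = -7*sqrt(-8 - 11) = -7*I*sqrt(19)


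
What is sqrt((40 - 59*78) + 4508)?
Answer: 3*I*sqrt(6) ≈ 7.3485*I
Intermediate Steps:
sqrt((40 - 59*78) + 4508) = sqrt((40 - 4602) + 4508) = sqrt(-4562 + 4508) = sqrt(-54) = 3*I*sqrt(6)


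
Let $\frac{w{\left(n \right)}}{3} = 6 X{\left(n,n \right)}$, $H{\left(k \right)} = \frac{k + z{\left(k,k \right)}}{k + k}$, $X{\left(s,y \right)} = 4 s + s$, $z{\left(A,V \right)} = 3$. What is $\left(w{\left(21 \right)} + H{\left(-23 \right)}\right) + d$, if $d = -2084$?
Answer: $- \frac{4452}{23} \approx -193.57$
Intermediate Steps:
$X{\left(s,y \right)} = 5 s$
$H{\left(k \right)} = \frac{3 + k}{2 k}$ ($H{\left(k \right)} = \frac{k + 3}{k + k} = \frac{3 + k}{2 k}$)
$w{\left(n \right)} = 90 n$ ($w{\left(n \right)} = 3 \cdot 6 \cdot 5 n = 3 \cdot 30 n = 90 n$)
$\left(w{\left(21 \right)} + H{\left(-23 \right)}\right) + d = \left(90 \cdot 21 + \frac{3 - 23}{2 \left(-23\right)}\right) - 2084 = \left(1890 + \frac{1}{2} \left(- \frac{1}{23}\right) \left(-20\right)\right) - 2084 = \left(1890 + \frac{10}{23}\right) - 2084 = \frac{43480}{23} - 2084 = - \frac{4452}{23}$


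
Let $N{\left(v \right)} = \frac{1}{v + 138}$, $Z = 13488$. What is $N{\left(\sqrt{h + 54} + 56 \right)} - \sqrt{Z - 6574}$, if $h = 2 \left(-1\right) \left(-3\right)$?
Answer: $\frac{97}{18788} - \sqrt{6914} - \frac{\sqrt{15}}{18788} \approx -83.146$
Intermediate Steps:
$h = 6$ ($h = \left(-2\right) \left(-3\right) = 6$)
$N{\left(v \right)} = \frac{1}{138 + v}$
$N{\left(\sqrt{h + 54} + 56 \right)} - \sqrt{Z - 6574} = \frac{1}{138 + \left(\sqrt{6 + 54} + 56\right)} - \sqrt{13488 - 6574} = \frac{1}{138 + \left(\sqrt{60} + 56\right)} - \sqrt{6914} = \frac{1}{138 + \left(2 \sqrt{15} + 56\right)} - \sqrt{6914} = \frac{1}{138 + \left(56 + 2 \sqrt{15}\right)} - \sqrt{6914} = \frac{1}{194 + 2 \sqrt{15}} - \sqrt{6914}$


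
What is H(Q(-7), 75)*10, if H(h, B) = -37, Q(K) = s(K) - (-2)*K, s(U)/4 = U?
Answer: -370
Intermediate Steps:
s(U) = 4*U
Q(K) = 6*K (Q(K) = 4*K - (-2)*K = 4*K + 2*K = 6*K)
H(Q(-7), 75)*10 = -37*10 = -370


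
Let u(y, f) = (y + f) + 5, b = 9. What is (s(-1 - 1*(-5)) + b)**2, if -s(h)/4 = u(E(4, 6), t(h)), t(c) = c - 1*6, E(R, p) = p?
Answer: 729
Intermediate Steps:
t(c) = -6 + c (t(c) = c - 6 = -6 + c)
u(y, f) = 5 + f + y (u(y, f) = (f + y) + 5 = 5 + f + y)
s(h) = -20 - 4*h (s(h) = -4*(5 + (-6 + h) + 6) = -4*(5 + h) = -20 - 4*h)
(s(-1 - 1*(-5)) + b)**2 = ((-20 - 4*(-1 - 1*(-5))) + 9)**2 = ((-20 - 4*(-1 + 5)) + 9)**2 = ((-20 - 4*4) + 9)**2 = ((-20 - 16) + 9)**2 = (-36 + 9)**2 = (-27)**2 = 729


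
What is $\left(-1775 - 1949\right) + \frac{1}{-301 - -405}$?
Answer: $- \frac{387295}{104} \approx -3724.0$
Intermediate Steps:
$\left(-1775 - 1949\right) + \frac{1}{-301 - -405} = -3724 + \frac{1}{-301 + 405} = -3724 + \frac{1}{104} = - \frac{387295}{104}$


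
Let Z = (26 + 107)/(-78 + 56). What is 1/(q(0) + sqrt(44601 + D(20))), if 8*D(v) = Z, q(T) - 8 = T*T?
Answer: -1408/7838379 + 4*sqrt(86346073)/7838379 ≈ 0.0045623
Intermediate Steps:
q(T) = 8 + T**2 (q(T) = 8 + T*T = 8 + T**2)
Z = -133/22 (Z = 133/(-22) = 133*(-1/22) = -133/22 ≈ -6.0455)
D(v) = -133/176 (D(v) = (1/8)*(-133/22) = -133/176)
1/(q(0) + sqrt(44601 + D(20))) = 1/((8 + 0**2) + sqrt(44601 - 133/176)) = 1/((8 + 0) + sqrt(7849643/176)) = 1/(8 + sqrt(86346073)/44)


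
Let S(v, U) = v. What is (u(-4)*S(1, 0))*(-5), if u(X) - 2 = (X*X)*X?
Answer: 310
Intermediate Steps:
u(X) = 2 + X³ (u(X) = 2 + (X*X)*X = 2 + X²*X = 2 + X³)
(u(-4)*S(1, 0))*(-5) = ((2 + (-4)³)*1)*(-5) = ((2 - 64)*1)*(-5) = -62*1*(-5) = -62*(-5) = 310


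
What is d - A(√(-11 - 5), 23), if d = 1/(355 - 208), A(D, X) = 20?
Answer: -2939/147 ≈ -19.993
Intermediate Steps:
d = 1/147 ≈ 0.0068027
d - A(√(-11 - 5), 23) = 1/147 - 1*20 = 1/147 - 20 = -2939/147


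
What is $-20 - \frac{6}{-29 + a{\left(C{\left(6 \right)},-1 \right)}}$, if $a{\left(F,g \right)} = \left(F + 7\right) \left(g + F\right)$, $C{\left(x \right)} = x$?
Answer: $- \frac{121}{6} \approx -20.167$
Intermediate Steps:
$a{\left(F,g \right)} = \left(7 + F\right) \left(F + g\right)$
$-20 - \frac{6}{-29 + a{\left(C{\left(6 \right)},-1 \right)}} = -20 - \frac{6}{-29 + \left(6^{2} + 7 \cdot 6 + 7 \left(-1\right) + 6 \left(-1\right)\right)} = -20 - \frac{6}{-29 + \left(36 + 42 - 7 - 6\right)} = -20 - \frac{6}{-29 + 65} = -20 - \frac{6}{36} = -20 - \frac{1}{6} = - \frac{121}{6}$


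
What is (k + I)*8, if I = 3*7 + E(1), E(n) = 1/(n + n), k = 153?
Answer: 1396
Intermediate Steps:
E(n) = 1/(2*n)
I = 43/2 (I = 3*7 + (½)/1 = 21 + (½)*1 = 21 + ½ = 43/2 ≈ 21.500)
(k + I)*8 = (153 + 43/2)*8 = (349/2)*8 = 1396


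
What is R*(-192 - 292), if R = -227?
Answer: 109868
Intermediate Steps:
R*(-192 - 292) = -227*(-192 - 292) = -227*(-484) = 109868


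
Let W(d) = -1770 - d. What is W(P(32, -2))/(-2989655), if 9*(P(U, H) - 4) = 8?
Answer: 15974/26906895 ≈ 0.00059368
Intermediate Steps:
P(U, H) = 44/9 (P(U, H) = 4 + (1/9)*8 = 4 + 8/9 = 44/9)
W(P(32, -2))/(-2989655) = (-1770 - 1*44/9)/(-2989655) = (-1770 - 44/9)*(-1/2989655) = -15974/9*(-1/2989655) = 15974/26906895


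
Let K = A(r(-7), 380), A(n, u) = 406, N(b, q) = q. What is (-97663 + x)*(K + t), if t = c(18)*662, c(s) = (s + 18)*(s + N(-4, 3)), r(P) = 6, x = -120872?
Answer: -109459373730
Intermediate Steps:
K = 406
c(s) = (3 + s)*(18 + s) (c(s) = (s + 18)*(s + 3) = (18 + s)*(3 + s) = (3 + s)*(18 + s))
t = 500472 (t = (54 + 18² + 21*18)*662 = (54 + 324 + 378)*662 = 756*662 = 500472)
(-97663 + x)*(K + t) = (-97663 - 120872)*(406 + 500472) = -218535*500878 = -109459373730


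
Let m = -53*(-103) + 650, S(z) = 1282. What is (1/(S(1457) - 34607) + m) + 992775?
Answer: 33287809299/33325 ≈ 9.9888e+5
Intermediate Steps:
m = 6109 (m = 5459 + 650 = 6109)
(1/(S(1457) - 34607) + m) + 992775 = (1/(1282 - 34607) + 6109) + 992775 = (1/(-33325) + 6109) + 992775 = (-1/33325 + 6109) + 992775 = 203582424/33325 + 992775 = 33287809299/33325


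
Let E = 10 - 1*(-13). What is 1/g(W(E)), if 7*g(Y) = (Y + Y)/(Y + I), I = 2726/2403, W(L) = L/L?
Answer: 35903/4806 ≈ 7.4705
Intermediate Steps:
E = 23 (E = 10 + 13 = 23)
W(L) = 1
I = 2726/2403 (I = 2726*(1/2403) = 2726/2403 ≈ 1.1344)
g(Y) = 2*Y/(7*(2726/2403 + Y)) (g(Y) = ((Y + Y)/(Y + 2726/2403))/7 = ((2*Y)/(2726/2403 + Y))/7 = (2*Y/(2726/2403 + Y))/7 = 2*Y/(7*(2726/2403 + Y)))
1/g(W(E)) = 1/((4806/7)*1/(2726 + 2403*1)) = 1/((4806/7)*1/(2726 + 2403)) = 1/((4806/7)*1/5129) = 1/((4806/7)*1*(1/5129)) = 1/(4806/35903) = 35903/4806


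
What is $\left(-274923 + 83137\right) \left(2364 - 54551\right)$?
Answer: $10008735982$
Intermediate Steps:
$\left(-274923 + 83137\right) \left(2364 - 54551\right) = \left(-191786\right) \left(-52187\right) = 10008735982$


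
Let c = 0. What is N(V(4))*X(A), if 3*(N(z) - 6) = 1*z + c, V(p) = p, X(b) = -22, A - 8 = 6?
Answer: -484/3 ≈ -161.33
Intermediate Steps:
A = 14 (A = 8 + 6 = 14)
N(z) = 6 + z/3 (N(z) = 6 + (1*z + 0)/3 = 6 + (z + 0)/3 = 6 + z/3)
N(V(4))*X(A) = (6 + (1/3)*4)*(-22) = (6 + 4/3)*(-22) = (22/3)*(-22) = -484/3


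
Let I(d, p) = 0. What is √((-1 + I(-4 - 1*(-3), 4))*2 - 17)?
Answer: I*√19 ≈ 4.3589*I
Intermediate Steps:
√((-1 + I(-4 - 1*(-3), 4))*2 - 17) = √((-1 + 0)*2 - 17) = √(-1*2 - 17) = √(-2 - 17) = √(-19) = I*√19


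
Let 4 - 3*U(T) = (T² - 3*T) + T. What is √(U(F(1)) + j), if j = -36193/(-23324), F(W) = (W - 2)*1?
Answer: √162939/294 ≈ 1.3730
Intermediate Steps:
F(W) = -2 + W (F(W) = (-2 + W)*1 = -2 + W)
U(T) = 4/3 - T²/3 + 2*T/3 (U(T) = 4/3 - ((T² - 3*T) + T)/3 = 4/3 - (T² - 2*T)/3 = 4/3 + (-T²/3 + 2*T/3) = 4/3 - T²/3 + 2*T/3)
j = 2129/1372 (j = -36193*(-1/23324) = 2129/1372 ≈ 1.5518)
√(U(F(1)) + j) = √((4/3 - (-2 + 1)²/3 + 2*(-2 + 1)/3) + 2129/1372) = √((4/3 - ⅓*(-1)² + (⅔)*(-1)) + 2129/1372) = √((4/3 - ⅓*1 - ⅔) + 2129/1372) = √((4/3 - ⅓ - ⅔) + 2129/1372) = √(⅓ + 2129/1372) = √(7759/4116) = √162939/294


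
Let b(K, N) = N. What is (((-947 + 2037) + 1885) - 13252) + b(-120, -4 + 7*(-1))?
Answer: -10288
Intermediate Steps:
(((-947 + 2037) + 1885) - 13252) + b(-120, -4 + 7*(-1)) = (((-947 + 2037) + 1885) - 13252) + (-4 + 7*(-1)) = ((1090 + 1885) - 13252) + (-4 - 7) = (2975 - 13252) - 11 = -10277 - 11 = -10288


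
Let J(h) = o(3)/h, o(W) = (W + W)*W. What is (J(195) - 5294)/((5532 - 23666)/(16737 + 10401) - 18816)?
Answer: 4669147176/16596019115 ≈ 0.28134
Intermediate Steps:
o(W) = 2*W² (o(W) = (2*W)*W = 2*W²)
J(h) = 18/h (J(h) = (2*3²)/h = (2*9)/h = 18/h)
(J(195) - 5294)/((5532 - 23666)/(16737 + 10401) - 18816) = (18/195 - 5294)/((5532 - 23666)/(16737 + 10401) - 18816) = (18*(1/195) - 5294)/(-18134/27138 - 18816) = (6/65 - 5294)/(-18134*1/27138 - 18816) = -344104/(65*(-9067/13569 - 18816)) = -344104/(65*(-255323371/13569)) = -344104/65*(-13569/255323371) = 4669147176/16596019115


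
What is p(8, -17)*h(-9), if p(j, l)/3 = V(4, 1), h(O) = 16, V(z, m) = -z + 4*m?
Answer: 0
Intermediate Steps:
p(j, l) = 0 (p(j, l) = 3*(-1*4 + 4*1) = 3*(-4 + 4) = 3*0 = 0)
p(8, -17)*h(-9) = 0*16 = 0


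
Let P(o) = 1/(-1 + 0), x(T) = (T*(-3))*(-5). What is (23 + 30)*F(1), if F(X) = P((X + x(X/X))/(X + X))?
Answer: -53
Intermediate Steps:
x(T) = 15*T (x(T) = -3*T*(-5) = 15*T)
P(o) = -1 (P(o) = 1/(-1) = -1)
F(X) = -1
(23 + 30)*F(1) = (23 + 30)*(-1) = 53*(-1) = -53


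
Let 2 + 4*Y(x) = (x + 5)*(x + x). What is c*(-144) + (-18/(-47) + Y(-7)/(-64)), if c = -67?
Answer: 58044061/6016 ≈ 9648.3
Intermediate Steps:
Y(x) = -½ + x*(5 + x)/2 (Y(x) = -½ + ((x + 5)*(x + x))/4 = -½ + ((5 + x)*(2*x))/4 = -½ + (2*x*(5 + x))/4 = -½ + x*(5 + x)/2)
c*(-144) + (-18/(-47) + Y(-7)/(-64)) = -67*(-144) + (-18/(-47) + (-½ + (½)*(-7)² + (5/2)*(-7))/(-64)) = 9648 + (-18*(-1/47) + (-½ + (½)*49 - 35/2)*(-1/64)) = 9648 + (18/47 + (-½ + 49/2 - 35/2)*(-1/64)) = 9648 + (18/47 + (13/2)*(-1/64)) = 9648 + (18/47 - 13/128) = 9648 + 1693/6016 = 58044061/6016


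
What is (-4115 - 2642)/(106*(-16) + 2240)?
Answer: -6757/544 ≈ -12.421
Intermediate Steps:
(-4115 - 2642)/(106*(-16) + 2240) = -6757/(-1696 + 2240) = -6757/544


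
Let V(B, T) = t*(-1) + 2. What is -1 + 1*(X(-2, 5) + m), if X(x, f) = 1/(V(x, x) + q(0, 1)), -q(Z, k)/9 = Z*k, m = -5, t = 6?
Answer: -25/4 ≈ -6.2500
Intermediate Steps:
q(Z, k) = -9*Z*k
V(B, T) = -4 (V(B, T) = 6*(-1) + 2 = -6 + 2 = -4)
X(x, f) = -¼ (X(x, f) = 1/(-4 - 9*0*1) = 1/(-4 + 0) = 1/(-4) = -¼)
-1 + 1*(X(-2, 5) + m) = -1 + 1*(-¼ - 5) = -1 + 1*(-21/4) = -1 - 21/4 = -25/4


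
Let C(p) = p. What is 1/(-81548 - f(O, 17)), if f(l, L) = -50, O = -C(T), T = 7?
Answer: -1/81498 ≈ -1.2270e-5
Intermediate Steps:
O = -7 (O = -1*7 = -7)
1/(-81548 - f(O, 17)) = 1/(-81548 - 1*(-50)) = 1/(-81548 + 50) = 1/(-81498) = -1/81498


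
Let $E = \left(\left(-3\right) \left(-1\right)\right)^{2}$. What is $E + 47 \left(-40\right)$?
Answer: $-1871$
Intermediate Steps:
$E = 9$ ($E = 3^{2} = 9$)
$E + 47 \left(-40\right) = 9 + 47 \left(-40\right) = 9 - 1880 = -1871$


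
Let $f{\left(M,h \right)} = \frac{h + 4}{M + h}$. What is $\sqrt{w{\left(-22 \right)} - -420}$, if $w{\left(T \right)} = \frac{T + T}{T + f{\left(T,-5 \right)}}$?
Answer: $\frac{2 \sqrt{37099266}}{593} \approx 20.543$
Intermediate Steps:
$f{\left(M,h \right)} = \frac{4 + h}{M + h}$
$w{\left(T \right)} = \frac{2 T}{T - \frac{1}{-5 + T}}$ ($w{\left(T \right)} = \frac{T + T}{T + \frac{4 - 5}{T - 5}} = \frac{2 T}{T + \frac{1}{-5 + T} \left(-1\right)} = \frac{2 T}{T - \frac{1}{-5 + T}}$)
$\sqrt{w{\left(-22 \right)} - -420} = \sqrt{2 \left(-22\right) \frac{1}{-1 - 22 \left(-5 - 22\right)} \left(-5 - 22\right) - -420} = \sqrt{2 \left(-22\right) \frac{1}{-1 - -594} \left(-27\right) + 420} = \sqrt{2 \left(-22\right) \frac{1}{-1 + 594} \left(-27\right) + 420} = \sqrt{2 \left(-22\right) \frac{1}{593} \left(-27\right) + 420} = \sqrt{\frac{1188}{593} + 420} = \sqrt{\frac{250248}{593}} = \frac{2 \sqrt{37099266}}{593}$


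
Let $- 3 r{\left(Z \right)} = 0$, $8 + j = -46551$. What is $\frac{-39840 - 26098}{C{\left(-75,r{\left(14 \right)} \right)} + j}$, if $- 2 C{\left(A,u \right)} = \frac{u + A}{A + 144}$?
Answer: $\frac{3033148}{2141689} \approx 1.4162$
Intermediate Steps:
$j = -46559$ ($j = -8 - 46551 = -46559$)
$r{\left(Z \right)} = 0$ ($r{\left(Z \right)} = \left(- \frac{1}{3}\right) 0 = 0$)
$C{\left(A,u \right)} = - \frac{A + u}{2 \left(144 + A\right)}$ ($C{\left(A,u \right)} = - \frac{\left(u + A\right) \frac{1}{A + 144}}{2} = - \frac{\left(A + u\right) \frac{1}{144 + A}}{2} = - \frac{\frac{1}{144 + A} \left(A + u\right)}{2} = - \frac{A + u}{2 \left(144 + A\right)}$)
$\frac{-39840 - 26098}{C{\left(-75,r{\left(14 \right)} \right)} + j} = \frac{-39840 - 26098}{\frac{\left(-1\right) \left(-75\right) - 0}{2 \left(144 - 75\right)} - 46559} = - \frac{65938}{\frac{75 + 0}{2 \cdot 69} - 46559} = - \frac{65938}{\frac{1}{2} \cdot \frac{1}{69} \cdot 75 - 46559} = - \frac{65938}{\frac{25}{46} - 46559} = - \frac{65938}{- \frac{2141689}{46}} = \left(-65938\right) \left(- \frac{46}{2141689}\right) = \frac{3033148}{2141689}$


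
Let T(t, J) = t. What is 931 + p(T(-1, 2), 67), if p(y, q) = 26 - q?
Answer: 890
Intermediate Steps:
931 + p(T(-1, 2), 67) = 931 + (26 - 1*67) = 931 + (26 - 67) = 931 - 41 = 890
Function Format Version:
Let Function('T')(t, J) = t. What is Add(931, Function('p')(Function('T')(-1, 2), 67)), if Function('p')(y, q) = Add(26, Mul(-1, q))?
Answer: 890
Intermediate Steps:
Add(931, Function('p')(Function('T')(-1, 2), 67)) = Add(931, Add(26, Mul(-1, 67))) = Add(931, Add(26, -67)) = Add(931, -41) = 890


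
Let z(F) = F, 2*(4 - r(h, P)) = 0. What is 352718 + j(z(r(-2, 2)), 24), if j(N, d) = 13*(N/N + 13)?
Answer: 352900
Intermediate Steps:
r(h, P) = 4 (r(h, P) = 4 - 1/2*0 = 4 + 0 = 4)
j(N, d) = 182 (j(N, d) = 13*(1 + 13) = 13*14 = 182)
352718 + j(z(r(-2, 2)), 24) = 352718 + 182 = 352900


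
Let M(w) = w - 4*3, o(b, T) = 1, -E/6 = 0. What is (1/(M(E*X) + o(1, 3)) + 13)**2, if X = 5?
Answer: 20164/121 ≈ 166.64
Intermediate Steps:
E = 0 (E = -6*0 = 0)
M(w) = -12 + w (M(w) = w - 12 = -12 + w)
(1/(M(E*X) + o(1, 3)) + 13)**2 = (1/((-12 + 0*5) + 1) + 13)**2 = (1/((-12 + 0) + 1) + 13)**2 = (1/(-12 + 1) + 13)**2 = (1/(-11) + 13)**2 = (-1/11 + 13)**2 = (142/11)**2 = 20164/121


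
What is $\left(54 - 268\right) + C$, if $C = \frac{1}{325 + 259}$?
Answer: $- \frac{124975}{584} \approx -214.0$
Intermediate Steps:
$C = \frac{1}{584} \approx 0.0017123$
$\left(54 - 268\right) + C = \left(54 - 268\right) + \frac{1}{584} = -214 + \frac{1}{584} = - \frac{124975}{584}$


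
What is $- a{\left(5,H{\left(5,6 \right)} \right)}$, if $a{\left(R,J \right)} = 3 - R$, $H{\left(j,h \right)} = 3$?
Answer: $2$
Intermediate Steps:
$- a{\left(5,H{\left(5,6 \right)} \right)} = - (3 - 5) = \left(-1\right) \left(-2\right) = 2$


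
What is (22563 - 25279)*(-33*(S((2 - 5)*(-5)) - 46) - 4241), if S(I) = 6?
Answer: 7933436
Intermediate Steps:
(22563 - 25279)*(-33*(S((2 - 5)*(-5)) - 46) - 4241) = (22563 - 25279)*(-33*(6 - 46) - 4241) = -2716*(-33*(-40) - 4241) = -2716*(1320 - 4241) = -2716*(-2921) = 7933436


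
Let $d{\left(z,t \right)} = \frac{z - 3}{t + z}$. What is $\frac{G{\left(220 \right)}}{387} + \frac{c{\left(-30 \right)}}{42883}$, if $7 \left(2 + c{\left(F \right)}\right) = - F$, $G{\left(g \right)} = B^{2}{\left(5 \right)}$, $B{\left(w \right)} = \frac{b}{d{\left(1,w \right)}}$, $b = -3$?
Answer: $\frac{2702317}{12907783} \approx 0.20936$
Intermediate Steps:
$d{\left(z,t \right)} = \frac{-3 + z}{t + z}$
$B{\left(w \right)} = \frac{3}{2} + \frac{3 w}{2}$ ($B{\left(w \right)} = - \frac{3}{\frac{1}{w + 1} \left(-3 + 1\right)} = - \frac{3}{\frac{1}{1 + w} \left(-2\right)} = - \frac{3}{\left(-2\right) \frac{1}{1 + w}} = - 3 \left(- \frac{1}{2} - \frac{w}{2}\right) = \frac{3}{2} + \frac{3 w}{2}$)
$G{\left(g \right)} = 81$ ($G{\left(g \right)} = \left(\frac{3}{2} + \frac{3}{2} \cdot 5\right)^{2} = \left(\frac{3}{2} + \frac{15}{2}\right)^{2} = 9^{2} = 81$)
$c{\left(F \right)} = -2 - \frac{F}{7}$ ($c{\left(F \right)} = -2 + \frac{\left(-1\right) F}{7} = -2 - \frac{F}{7}$)
$\frac{G{\left(220 \right)}}{387} + \frac{c{\left(-30 \right)}}{42883} = \frac{81}{387} + \frac{-2 - - \frac{30}{7}}{42883} = 81 \cdot \frac{1}{387} + \left(-2 + \frac{30}{7}\right) \frac{1}{42883} = \frac{9}{43} + \frac{16}{7} \cdot \frac{1}{42883} = \frac{9}{43} + \frac{16}{300181} = \frac{2702317}{12907783}$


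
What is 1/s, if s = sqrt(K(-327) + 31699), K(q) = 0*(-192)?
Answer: sqrt(31699)/31699 ≈ 0.0056166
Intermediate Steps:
K(q) = 0
s = sqrt(31699) (s = sqrt(0 + 31699) = sqrt(31699) ≈ 178.04)
1/s = 1/(sqrt(31699)) = sqrt(31699)/31699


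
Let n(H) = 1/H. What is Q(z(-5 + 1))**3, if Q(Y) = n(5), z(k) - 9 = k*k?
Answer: 1/125 ≈ 0.0080000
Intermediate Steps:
z(k) = 9 + k**2 (z(k) = 9 + k*k = 9 + k**2)
Q(Y) = 1/5
Q(z(-5 + 1))**3 = (1/5)**3 = 1/125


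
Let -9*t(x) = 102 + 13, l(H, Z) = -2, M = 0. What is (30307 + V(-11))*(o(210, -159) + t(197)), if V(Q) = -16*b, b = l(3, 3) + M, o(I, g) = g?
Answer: -5211566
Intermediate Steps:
b = -2 (b = -2 + 0 = -2)
t(x) = -115/9 (t(x) = -(102 + 13)/9 = -1/9*115 = -115/9)
V(Q) = 32 (V(Q) = -16*(-2) = 32)
(30307 + V(-11))*(o(210, -159) + t(197)) = (30307 + 32)*(-159 - 115/9) = 30339*(-1546/9) = -5211566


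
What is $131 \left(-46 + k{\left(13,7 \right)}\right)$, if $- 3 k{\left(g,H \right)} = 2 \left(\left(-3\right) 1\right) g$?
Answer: $-2620$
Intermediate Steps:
$k{\left(g,H \right)} = 2 g$ ($k{\left(g,H \right)} = - \frac{2 \left(\left(-3\right) 1\right) g}{3} = - \frac{2 \left(-3\right) g}{3} = - \frac{\left(-6\right) g}{3} = 2 g$)
$131 \left(-46 + k{\left(13,7 \right)}\right) = 131 \left(-46 + 2 \cdot 13\right) = 131 \left(-46 + 26\right) = 131 \left(-20\right) = -2620$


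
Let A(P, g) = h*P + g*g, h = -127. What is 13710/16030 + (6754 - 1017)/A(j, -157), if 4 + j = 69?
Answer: 4524655/3754226 ≈ 1.2052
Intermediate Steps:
j = 65 (j = -4 + 69 = 65)
A(P, g) = g**2 - 127*P (A(P, g) = -127*P + g*g = -127*P + g**2 = g**2 - 127*P)
13710/16030 + (6754 - 1017)/A(j, -157) = 13710/16030 + (6754 - 1017)/((-157)**2 - 127*65) = 13710*(1/16030) + 5737/(24649 - 8255) = 1371/1603 + 5737/16394 = 4524655/3754226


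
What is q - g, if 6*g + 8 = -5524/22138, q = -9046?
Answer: -100114955/11069 ≈ -9044.6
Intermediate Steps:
g = -15219/11069 (g = -4/3 + (-5524/22138)/6 = -4/3 + (-5524*1/22138)/6 = -4/3 + (⅙)*(-2762/11069) = -4/3 - 1381/33207 = -15219/11069 ≈ -1.3749)
q - g = -9046 - 1*(-15219/11069) = -9046 + 15219/11069 = -100114955/11069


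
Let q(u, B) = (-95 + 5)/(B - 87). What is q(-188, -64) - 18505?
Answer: -2794165/151 ≈ -18504.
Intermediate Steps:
q(u, B) = -90/(-87 + B)
q(-188, -64) - 18505 = -90/(-87 - 64) - 18505 = -90/(-151) - 18505 = -90*(-1/151) - 18505 = 90/151 - 18505 = -2794165/151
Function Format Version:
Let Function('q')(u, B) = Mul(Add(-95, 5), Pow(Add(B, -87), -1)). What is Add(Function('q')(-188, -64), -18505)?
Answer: Rational(-2794165, 151) ≈ -18504.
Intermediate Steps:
Function('q')(u, B) = Mul(-90, Pow(Add(-87, B), -1))
Add(Function('q')(-188, -64), -18505) = Add(Mul(-90, Pow(Add(-87, -64), -1)), -18505) = Add(Mul(-90, Pow(-151, -1)), -18505) = Add(Mul(-90, Rational(-1, 151)), -18505) = Add(Rational(90, 151), -18505) = Rational(-2794165, 151)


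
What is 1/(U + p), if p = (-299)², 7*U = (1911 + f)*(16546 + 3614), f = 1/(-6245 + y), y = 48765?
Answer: 1063/5945445175 ≈ 1.7879e-7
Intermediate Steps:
f = 1/42520 (f = 1/(-6245 + 48765) = 1/42520 ≈ 2.3518e-5)
U = 5850411912/1063 (U = ((1911 + 1/42520)*(16546 + 3614))/7 = ((81255721/42520)*20160)/7 = (⅐)*(40952883384/1063) = 5850411912/1063 ≈ 5.5037e+6)
p = 89401
1/(U + p) = 1/(5850411912/1063 + 89401) = 1/(5945445175/1063) = 1063/5945445175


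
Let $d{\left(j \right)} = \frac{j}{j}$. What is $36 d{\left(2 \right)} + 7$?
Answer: $43$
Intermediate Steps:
$d{\left(j \right)} = 1$
$36 d{\left(2 \right)} + 7 = 36 \cdot 1 + 7 = 36 + 7 = 43$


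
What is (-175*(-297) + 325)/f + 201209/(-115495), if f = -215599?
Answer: -49420847691/24900606505 ≈ -1.9847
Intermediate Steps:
(-175*(-297) + 325)/f + 201209/(-115495) = (-175*(-297) + 325)/(-215599) + 201209/(-115495) = (51975 + 325)*(-1/215599) + 201209*(-1/115495) = 52300*(-1/215599) - 201209/115495 = -52300/215599 - 201209/115495 = -49420847691/24900606505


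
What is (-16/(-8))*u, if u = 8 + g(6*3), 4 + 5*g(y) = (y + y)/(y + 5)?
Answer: 1728/115 ≈ 15.026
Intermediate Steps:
g(y) = -4/5 + 2*y/(5*(5 + y)) (g(y) = -4/5 + ((y + y)/(y + 5))/5 = -4/5 + ((2*y)/(5 + y))/5 = -4/5 + (2*y/(5 + y))/5 = -4/5 + 2*y/(5*(5 + y)))
u = 864/115 (u = 8 + 2*(-10 - 6*3)/(5*(5 + 6*3)) = 8 + 2*(-10 - 1*18)/(5*(5 + 18)) = 8 + (2/5)*(-10 - 18)/23 = 8 + (2/5)*(1/23)*(-28) = 8 - 56/115 = 864/115 ≈ 7.5130)
(-16/(-8))*u = -16/(-8)*(864/115) = -16*(-1/8)*(864/115) = 2*(864/115) = 1728/115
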